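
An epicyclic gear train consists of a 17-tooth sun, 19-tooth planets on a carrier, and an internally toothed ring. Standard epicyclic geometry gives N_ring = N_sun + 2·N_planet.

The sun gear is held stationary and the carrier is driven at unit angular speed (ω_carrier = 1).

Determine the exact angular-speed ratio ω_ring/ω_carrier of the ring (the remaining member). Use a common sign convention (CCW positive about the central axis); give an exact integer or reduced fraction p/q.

N_ring = 17 + 2·19 = 55
17(ω_s−ω_c) = −55(ω_r−ω_c),  ω_s=0, ω_c=1
ω_r = 1 − (17/55)(0−1) = 72/55
ω_r/ω_c = 72/55

72/55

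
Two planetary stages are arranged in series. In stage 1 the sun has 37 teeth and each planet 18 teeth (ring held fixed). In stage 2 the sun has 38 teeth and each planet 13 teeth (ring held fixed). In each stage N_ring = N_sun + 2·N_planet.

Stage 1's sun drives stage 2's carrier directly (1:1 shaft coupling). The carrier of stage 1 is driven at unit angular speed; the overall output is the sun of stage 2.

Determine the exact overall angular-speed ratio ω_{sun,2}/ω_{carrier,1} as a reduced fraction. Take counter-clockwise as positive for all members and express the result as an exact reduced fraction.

5610/703

Stage 1: N_ring = 37 + 2·18 = 73
Stage 1: 37(ω_s−ω_c) = −73(ω_r−ω_c),  ω_r=0, ω_c=1
Stage 1: ω_s = 1 − (73/37)(0−1) = 110/37
  ⇒ ω_s¹/ω_c¹ = 110/37
Stage 2: N_ring = 38 + 2·13 = 64
Stage 2: 38(ω_s−ω_c) = −64(ω_r−ω_c),  ω_r=0, ω_c=1
Stage 2: ω_s = 1 − (64/38)(0−1) = 51/19
  ⇒ ω_s²/ω_c² = 51/19
Coupling ω_c² = ω_s¹ ⇒ overall = 110/37 × 51/19 = 5610/703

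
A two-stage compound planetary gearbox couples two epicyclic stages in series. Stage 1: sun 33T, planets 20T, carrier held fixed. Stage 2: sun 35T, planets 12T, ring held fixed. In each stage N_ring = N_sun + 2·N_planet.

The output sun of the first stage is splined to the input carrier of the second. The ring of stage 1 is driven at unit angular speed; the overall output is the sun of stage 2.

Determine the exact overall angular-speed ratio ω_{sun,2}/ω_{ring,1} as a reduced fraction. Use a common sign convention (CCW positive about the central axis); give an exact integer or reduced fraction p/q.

-6862/1155

Stage 1: N_ring = 33 + 2·20 = 73
Stage 1: 33(ω_s−ω_c) = −73(ω_r−ω_c),  ω_c=0, ω_r=1
Stage 1: ω_s = 0 − (73/33)(1−0) = -73/33
  ⇒ ω_s¹/ω_r¹ = -73/33
Stage 2: N_ring = 35 + 2·12 = 59
Stage 2: 35(ω_s−ω_c) = −59(ω_r−ω_c),  ω_r=0, ω_c=1
Stage 2: ω_s = 1 − (59/35)(0−1) = 94/35
  ⇒ ω_s²/ω_c² = 94/35
Coupling ω_c² = ω_s¹ ⇒ overall = -73/33 × 94/35 = -6862/1155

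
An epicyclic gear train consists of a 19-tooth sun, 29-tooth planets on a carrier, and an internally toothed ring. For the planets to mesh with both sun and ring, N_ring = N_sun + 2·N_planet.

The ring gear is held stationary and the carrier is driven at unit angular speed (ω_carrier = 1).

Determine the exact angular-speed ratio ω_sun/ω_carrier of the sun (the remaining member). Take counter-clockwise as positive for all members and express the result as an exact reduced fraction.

96/19

N_ring = 19 + 2·29 = 77
19(ω_s−ω_c) = −77(ω_r−ω_c),  ω_r=0, ω_c=1
ω_s = 1 − (77/19)(0−1) = 96/19
ω_s/ω_c = 96/19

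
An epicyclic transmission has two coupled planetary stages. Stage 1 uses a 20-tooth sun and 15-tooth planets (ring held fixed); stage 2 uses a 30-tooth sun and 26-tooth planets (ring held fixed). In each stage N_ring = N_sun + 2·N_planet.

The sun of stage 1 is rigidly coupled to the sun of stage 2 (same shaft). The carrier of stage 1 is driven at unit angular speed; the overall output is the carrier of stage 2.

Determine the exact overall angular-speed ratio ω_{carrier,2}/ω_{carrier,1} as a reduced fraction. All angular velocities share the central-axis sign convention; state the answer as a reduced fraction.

15/16

Stage 1: N_ring = 20 + 2·15 = 50
Stage 1: 20(ω_s−ω_c) = −50(ω_r−ω_c),  ω_r=0, ω_c=1
Stage 1: ω_s = 1 − (50/20)(0−1) = 7/2
  ⇒ ω_s¹/ω_c¹ = 7/2
Stage 2: N_ring = 30 + 2·26 = 82
Stage 2: 30(ω_s−ω_c) = −82(ω_r−ω_c),  ω_r=0, ω_s=1
Stage 2: 30(1−ω_c) = −82(0−ω_c)  ⇒  112ω_c = 30  ⇒  ω_c = 15/56
  ⇒ ω_c²/ω_s² = 15/56
Coupling ω_s² = ω_s¹ ⇒ overall = 7/2 × 15/56 = 15/16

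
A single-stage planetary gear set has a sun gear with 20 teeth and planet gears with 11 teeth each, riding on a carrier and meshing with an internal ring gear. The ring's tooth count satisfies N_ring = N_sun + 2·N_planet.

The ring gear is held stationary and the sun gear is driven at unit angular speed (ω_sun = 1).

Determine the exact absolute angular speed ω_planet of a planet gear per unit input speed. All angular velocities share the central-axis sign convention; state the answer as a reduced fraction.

-10/11

N_ring = 20 + 2·11 = 42
20(ω_s−ω_c) = −42(ω_r−ω_c),  ω_r=0, ω_s=1
20(1−ω_c) = −42(0−ω_c)  ⇒  62ω_c = 20  ⇒  ω_c = 10/31
sun–planet: 20·(1−10/31) = −11·(ω_p−ω_c)  ⇒  ω_p−ω_c = −(20/11)·(21/31) = -420/341
ω_p = 10/31 − 420/341 = -10/11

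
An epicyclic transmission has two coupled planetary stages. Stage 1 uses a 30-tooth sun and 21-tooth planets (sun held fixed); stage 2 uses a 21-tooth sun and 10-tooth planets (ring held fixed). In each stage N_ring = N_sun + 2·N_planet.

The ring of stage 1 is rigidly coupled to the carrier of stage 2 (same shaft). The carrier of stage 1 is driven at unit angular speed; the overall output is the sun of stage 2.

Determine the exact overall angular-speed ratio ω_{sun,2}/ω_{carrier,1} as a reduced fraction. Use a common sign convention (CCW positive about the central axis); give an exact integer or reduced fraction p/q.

527/126

Stage 1: N_ring = 30 + 2·21 = 72
Stage 1: 30(ω_s−ω_c) = −72(ω_r−ω_c),  ω_s=0, ω_c=1
Stage 1: ω_r = 1 − (30/72)(0−1) = 17/12
  ⇒ ω_r¹/ω_c¹ = 17/12
Stage 2: N_ring = 21 + 2·10 = 41
Stage 2: 21(ω_s−ω_c) = −41(ω_r−ω_c),  ω_r=0, ω_c=1
Stage 2: ω_s = 1 − (41/21)(0−1) = 62/21
  ⇒ ω_s²/ω_c² = 62/21
Coupling ω_c² = ω_r¹ ⇒ overall = 17/12 × 62/21 = 527/126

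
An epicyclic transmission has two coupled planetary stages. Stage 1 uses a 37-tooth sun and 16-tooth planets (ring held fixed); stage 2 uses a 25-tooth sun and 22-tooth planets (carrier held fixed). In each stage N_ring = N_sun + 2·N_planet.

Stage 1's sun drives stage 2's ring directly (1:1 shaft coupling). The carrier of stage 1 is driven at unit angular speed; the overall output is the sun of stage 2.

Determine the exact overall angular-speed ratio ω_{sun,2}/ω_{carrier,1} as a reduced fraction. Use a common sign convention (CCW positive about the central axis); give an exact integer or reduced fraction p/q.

Stage 1: N_ring = 37 + 2·16 = 69
Stage 1: 37(ω_s−ω_c) = −69(ω_r−ω_c),  ω_r=0, ω_c=1
Stage 1: ω_s = 1 − (69/37)(0−1) = 106/37
  ⇒ ω_s¹/ω_c¹ = 106/37
Stage 2: N_ring = 25 + 2·22 = 69
Stage 2: 25(ω_s−ω_c) = −69(ω_r−ω_c),  ω_c=0, ω_r=1
Stage 2: ω_s = 0 − (69/25)(1−0) = -69/25
  ⇒ ω_s²/ω_r² = -69/25
Coupling ω_r² = ω_s¹ ⇒ overall = 106/37 × -69/25 = -7314/925

-7314/925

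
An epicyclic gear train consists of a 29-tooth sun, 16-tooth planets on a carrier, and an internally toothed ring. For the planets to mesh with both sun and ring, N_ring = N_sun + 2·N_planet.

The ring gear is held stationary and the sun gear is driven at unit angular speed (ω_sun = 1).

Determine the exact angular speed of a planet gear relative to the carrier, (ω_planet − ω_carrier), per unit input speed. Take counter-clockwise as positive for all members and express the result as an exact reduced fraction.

-1769/1440

N_ring = 29 + 2·16 = 61
29(ω_s−ω_c) = −61(ω_r−ω_c),  ω_r=0, ω_s=1
29(1−ω_c) = −61(0−ω_c)  ⇒  90ω_c = 29  ⇒  ω_c = 29/90
sun–planet: 29·(1−29/90) = −16·(ω_p−ω_c)  ⇒  ω_p−ω_c = −(29/16)·(61/90) = -1769/1440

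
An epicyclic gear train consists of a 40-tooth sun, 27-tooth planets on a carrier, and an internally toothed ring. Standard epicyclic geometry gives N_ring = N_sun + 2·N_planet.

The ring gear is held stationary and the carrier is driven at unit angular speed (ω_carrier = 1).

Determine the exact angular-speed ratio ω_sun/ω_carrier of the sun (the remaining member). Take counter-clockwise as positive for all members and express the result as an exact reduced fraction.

N_ring = 40 + 2·27 = 94
40(ω_s−ω_c) = −94(ω_r−ω_c),  ω_r=0, ω_c=1
ω_s = 1 − (94/40)(0−1) = 67/20
ω_s/ω_c = 67/20

67/20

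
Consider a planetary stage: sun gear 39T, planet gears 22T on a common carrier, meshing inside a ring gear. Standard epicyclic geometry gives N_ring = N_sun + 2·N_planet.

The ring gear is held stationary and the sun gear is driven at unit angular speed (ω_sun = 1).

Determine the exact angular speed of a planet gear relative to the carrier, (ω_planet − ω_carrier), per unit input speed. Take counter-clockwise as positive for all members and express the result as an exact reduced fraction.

-3237/2684

N_ring = 39 + 2·22 = 83
39(ω_s−ω_c) = −83(ω_r−ω_c),  ω_r=0, ω_s=1
39(1−ω_c) = −83(0−ω_c)  ⇒  122ω_c = 39  ⇒  ω_c = 39/122
sun–planet: 39·(1−39/122) = −22·(ω_p−ω_c)  ⇒  ω_p−ω_c = −(39/22)·(83/122) = -3237/2684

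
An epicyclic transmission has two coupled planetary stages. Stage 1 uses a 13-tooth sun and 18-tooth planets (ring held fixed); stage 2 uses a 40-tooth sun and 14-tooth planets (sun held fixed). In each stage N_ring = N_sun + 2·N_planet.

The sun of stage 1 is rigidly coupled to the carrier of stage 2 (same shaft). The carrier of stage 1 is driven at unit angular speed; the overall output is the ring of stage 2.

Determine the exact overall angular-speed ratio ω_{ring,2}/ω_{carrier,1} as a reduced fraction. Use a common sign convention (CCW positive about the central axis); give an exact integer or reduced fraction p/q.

Stage 1: N_ring = 13 + 2·18 = 49
Stage 1: 13(ω_s−ω_c) = −49(ω_r−ω_c),  ω_r=0, ω_c=1
Stage 1: ω_s = 1 − (49/13)(0−1) = 62/13
  ⇒ ω_s¹/ω_c¹ = 62/13
Stage 2: N_ring = 40 + 2·14 = 68
Stage 2: 40(ω_s−ω_c) = −68(ω_r−ω_c),  ω_s=0, ω_c=1
Stage 2: ω_r = 1 − (40/68)(0−1) = 27/17
  ⇒ ω_r²/ω_c² = 27/17
Coupling ω_c² = ω_s¹ ⇒ overall = 62/13 × 27/17 = 1674/221

1674/221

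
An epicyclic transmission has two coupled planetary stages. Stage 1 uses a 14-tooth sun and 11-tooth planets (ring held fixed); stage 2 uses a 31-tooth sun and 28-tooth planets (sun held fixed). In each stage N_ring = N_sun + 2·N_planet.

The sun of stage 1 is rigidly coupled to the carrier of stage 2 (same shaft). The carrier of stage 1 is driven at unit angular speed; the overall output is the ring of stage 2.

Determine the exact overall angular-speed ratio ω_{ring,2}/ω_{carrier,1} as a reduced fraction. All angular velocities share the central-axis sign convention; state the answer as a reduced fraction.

Stage 1: N_ring = 14 + 2·11 = 36
Stage 1: 14(ω_s−ω_c) = −36(ω_r−ω_c),  ω_r=0, ω_c=1
Stage 1: ω_s = 1 − (36/14)(0−1) = 25/7
  ⇒ ω_s¹/ω_c¹ = 25/7
Stage 2: N_ring = 31 + 2·28 = 87
Stage 2: 31(ω_s−ω_c) = −87(ω_r−ω_c),  ω_s=0, ω_c=1
Stage 2: ω_r = 1 − (31/87)(0−1) = 118/87
  ⇒ ω_r²/ω_c² = 118/87
Coupling ω_c² = ω_s¹ ⇒ overall = 25/7 × 118/87 = 2950/609

2950/609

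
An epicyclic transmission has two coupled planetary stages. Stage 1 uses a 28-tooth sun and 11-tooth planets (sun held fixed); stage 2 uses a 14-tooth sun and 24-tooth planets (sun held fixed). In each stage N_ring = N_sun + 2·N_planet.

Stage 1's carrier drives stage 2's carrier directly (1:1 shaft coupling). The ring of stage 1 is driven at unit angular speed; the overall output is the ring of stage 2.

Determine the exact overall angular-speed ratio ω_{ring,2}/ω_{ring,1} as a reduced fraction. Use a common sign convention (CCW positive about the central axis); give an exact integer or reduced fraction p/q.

Stage 1: N_ring = 28 + 2·11 = 50
Stage 1: 28(ω_s−ω_c) = −50(ω_r−ω_c),  ω_s=0, ω_r=1
Stage 1: 28(0−ω_c) = −50(1−ω_c)  ⇒  78ω_c = 50  ⇒  ω_c = 25/39
  ⇒ ω_c¹/ω_r¹ = 25/39
Stage 2: N_ring = 14 + 2·24 = 62
Stage 2: 14(ω_s−ω_c) = −62(ω_r−ω_c),  ω_s=0, ω_c=1
Stage 2: ω_r = 1 − (14/62)(0−1) = 38/31
  ⇒ ω_r²/ω_c² = 38/31
Coupling ω_c² = ω_c¹ ⇒ overall = 25/39 × 38/31 = 950/1209

950/1209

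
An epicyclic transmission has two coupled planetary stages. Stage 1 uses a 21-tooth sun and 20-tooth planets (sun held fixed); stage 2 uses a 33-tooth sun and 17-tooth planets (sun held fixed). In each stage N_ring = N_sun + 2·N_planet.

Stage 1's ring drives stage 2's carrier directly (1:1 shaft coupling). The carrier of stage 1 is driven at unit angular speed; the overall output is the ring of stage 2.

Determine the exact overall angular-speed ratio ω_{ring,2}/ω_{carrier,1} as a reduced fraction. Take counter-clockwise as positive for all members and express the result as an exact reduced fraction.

8200/4087

Stage 1: N_ring = 21 + 2·20 = 61
Stage 1: 21(ω_s−ω_c) = −61(ω_r−ω_c),  ω_s=0, ω_c=1
Stage 1: ω_r = 1 − (21/61)(0−1) = 82/61
  ⇒ ω_r¹/ω_c¹ = 82/61
Stage 2: N_ring = 33 + 2·17 = 67
Stage 2: 33(ω_s−ω_c) = −67(ω_r−ω_c),  ω_s=0, ω_c=1
Stage 2: ω_r = 1 − (33/67)(0−1) = 100/67
  ⇒ ω_r²/ω_c² = 100/67
Coupling ω_c² = ω_r¹ ⇒ overall = 82/61 × 100/67 = 8200/4087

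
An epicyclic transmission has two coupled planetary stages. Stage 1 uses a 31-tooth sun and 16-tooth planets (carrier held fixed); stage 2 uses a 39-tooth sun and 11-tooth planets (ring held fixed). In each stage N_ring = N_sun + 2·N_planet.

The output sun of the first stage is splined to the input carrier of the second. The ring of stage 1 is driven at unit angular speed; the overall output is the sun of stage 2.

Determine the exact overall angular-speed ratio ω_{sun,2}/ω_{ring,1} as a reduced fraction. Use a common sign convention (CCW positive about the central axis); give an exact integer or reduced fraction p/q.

Stage 1: N_ring = 31 + 2·16 = 63
Stage 1: 31(ω_s−ω_c) = −63(ω_r−ω_c),  ω_c=0, ω_r=1
Stage 1: ω_s = 0 − (63/31)(1−0) = -63/31
  ⇒ ω_s¹/ω_r¹ = -63/31
Stage 2: N_ring = 39 + 2·11 = 61
Stage 2: 39(ω_s−ω_c) = −61(ω_r−ω_c),  ω_r=0, ω_c=1
Stage 2: ω_s = 1 − (61/39)(0−1) = 100/39
  ⇒ ω_s²/ω_c² = 100/39
Coupling ω_c² = ω_s¹ ⇒ overall = -63/31 × 100/39 = -2100/403

-2100/403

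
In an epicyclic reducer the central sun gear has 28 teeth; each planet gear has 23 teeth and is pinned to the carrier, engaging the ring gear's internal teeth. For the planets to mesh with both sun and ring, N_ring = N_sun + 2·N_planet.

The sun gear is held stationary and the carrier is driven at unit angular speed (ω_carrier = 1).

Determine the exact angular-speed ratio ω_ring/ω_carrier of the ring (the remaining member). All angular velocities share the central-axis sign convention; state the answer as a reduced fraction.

N_ring = 28 + 2·23 = 74
28(ω_s−ω_c) = −74(ω_r−ω_c),  ω_s=0, ω_c=1
ω_r = 1 − (28/74)(0−1) = 51/37
ω_r/ω_c = 51/37

51/37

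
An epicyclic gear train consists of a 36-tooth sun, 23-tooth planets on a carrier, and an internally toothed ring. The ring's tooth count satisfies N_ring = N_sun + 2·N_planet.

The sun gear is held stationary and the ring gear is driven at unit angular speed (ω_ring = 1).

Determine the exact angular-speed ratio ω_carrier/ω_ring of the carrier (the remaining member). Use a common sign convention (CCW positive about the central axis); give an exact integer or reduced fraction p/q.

N_ring = 36 + 2·23 = 82
36(ω_s−ω_c) = −82(ω_r−ω_c),  ω_s=0, ω_r=1
36(0−ω_c) = −82(1−ω_c)  ⇒  118ω_c = 82  ⇒  ω_c = 41/59
ω_c/ω_r = 41/59

41/59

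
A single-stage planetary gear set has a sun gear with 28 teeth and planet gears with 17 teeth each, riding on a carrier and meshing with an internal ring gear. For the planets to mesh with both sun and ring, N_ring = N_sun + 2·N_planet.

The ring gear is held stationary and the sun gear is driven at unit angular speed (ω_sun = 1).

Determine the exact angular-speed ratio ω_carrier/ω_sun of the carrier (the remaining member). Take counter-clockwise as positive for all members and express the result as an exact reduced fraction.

14/45

N_ring = 28 + 2·17 = 62
28(ω_s−ω_c) = −62(ω_r−ω_c),  ω_r=0, ω_s=1
28(1−ω_c) = −62(0−ω_c)  ⇒  90ω_c = 28  ⇒  ω_c = 14/45
ω_c/ω_s = 14/45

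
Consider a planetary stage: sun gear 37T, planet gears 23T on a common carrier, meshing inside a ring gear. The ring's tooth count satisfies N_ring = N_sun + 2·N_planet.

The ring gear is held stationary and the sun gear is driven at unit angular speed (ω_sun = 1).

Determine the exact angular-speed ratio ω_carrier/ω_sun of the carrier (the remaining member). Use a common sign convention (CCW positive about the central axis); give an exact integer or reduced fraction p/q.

37/120

N_ring = 37 + 2·23 = 83
37(ω_s−ω_c) = −83(ω_r−ω_c),  ω_r=0, ω_s=1
37(1−ω_c) = −83(0−ω_c)  ⇒  120ω_c = 37  ⇒  ω_c = 37/120
ω_c/ω_s = 37/120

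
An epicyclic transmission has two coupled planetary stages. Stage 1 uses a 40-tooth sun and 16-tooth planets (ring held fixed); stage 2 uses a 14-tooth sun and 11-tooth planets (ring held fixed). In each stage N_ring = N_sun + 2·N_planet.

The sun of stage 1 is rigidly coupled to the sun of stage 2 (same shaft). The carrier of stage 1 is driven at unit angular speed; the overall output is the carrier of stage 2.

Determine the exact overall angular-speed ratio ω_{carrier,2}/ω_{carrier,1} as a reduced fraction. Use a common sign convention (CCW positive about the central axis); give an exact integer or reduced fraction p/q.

98/125

Stage 1: N_ring = 40 + 2·16 = 72
Stage 1: 40(ω_s−ω_c) = −72(ω_r−ω_c),  ω_r=0, ω_c=1
Stage 1: ω_s = 1 − (72/40)(0−1) = 14/5
  ⇒ ω_s¹/ω_c¹ = 14/5
Stage 2: N_ring = 14 + 2·11 = 36
Stage 2: 14(ω_s−ω_c) = −36(ω_r−ω_c),  ω_r=0, ω_s=1
Stage 2: 14(1−ω_c) = −36(0−ω_c)  ⇒  50ω_c = 14  ⇒  ω_c = 7/25
  ⇒ ω_c²/ω_s² = 7/25
Coupling ω_s² = ω_s¹ ⇒ overall = 14/5 × 7/25 = 98/125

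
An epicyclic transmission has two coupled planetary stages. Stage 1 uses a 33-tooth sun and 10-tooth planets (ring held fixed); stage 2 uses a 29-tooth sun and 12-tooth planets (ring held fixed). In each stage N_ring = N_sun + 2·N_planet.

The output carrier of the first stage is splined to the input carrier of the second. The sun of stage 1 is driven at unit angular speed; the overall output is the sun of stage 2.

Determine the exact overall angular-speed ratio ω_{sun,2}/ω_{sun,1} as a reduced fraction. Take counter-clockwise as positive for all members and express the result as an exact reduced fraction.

Stage 1: N_ring = 33 + 2·10 = 53
Stage 1: 33(ω_s−ω_c) = −53(ω_r−ω_c),  ω_r=0, ω_s=1
Stage 1: 33(1−ω_c) = −53(0−ω_c)  ⇒  86ω_c = 33  ⇒  ω_c = 33/86
  ⇒ ω_c¹/ω_s¹ = 33/86
Stage 2: N_ring = 29 + 2·12 = 53
Stage 2: 29(ω_s−ω_c) = −53(ω_r−ω_c),  ω_r=0, ω_c=1
Stage 2: ω_s = 1 − (53/29)(0−1) = 82/29
  ⇒ ω_s²/ω_c² = 82/29
Coupling ω_c² = ω_c¹ ⇒ overall = 33/86 × 82/29 = 1353/1247

1353/1247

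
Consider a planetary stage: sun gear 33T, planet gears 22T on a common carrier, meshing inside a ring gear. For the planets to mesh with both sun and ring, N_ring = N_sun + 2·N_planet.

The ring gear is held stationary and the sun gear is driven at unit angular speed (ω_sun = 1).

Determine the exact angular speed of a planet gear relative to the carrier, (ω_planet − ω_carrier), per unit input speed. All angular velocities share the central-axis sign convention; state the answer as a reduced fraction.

-21/20

N_ring = 33 + 2·22 = 77
33(ω_s−ω_c) = −77(ω_r−ω_c),  ω_r=0, ω_s=1
33(1−ω_c) = −77(0−ω_c)  ⇒  110ω_c = 33  ⇒  ω_c = 3/10
sun–planet: 33·(1−3/10) = −22·(ω_p−ω_c)  ⇒  ω_p−ω_c = −(33/22)·(7/10) = -21/20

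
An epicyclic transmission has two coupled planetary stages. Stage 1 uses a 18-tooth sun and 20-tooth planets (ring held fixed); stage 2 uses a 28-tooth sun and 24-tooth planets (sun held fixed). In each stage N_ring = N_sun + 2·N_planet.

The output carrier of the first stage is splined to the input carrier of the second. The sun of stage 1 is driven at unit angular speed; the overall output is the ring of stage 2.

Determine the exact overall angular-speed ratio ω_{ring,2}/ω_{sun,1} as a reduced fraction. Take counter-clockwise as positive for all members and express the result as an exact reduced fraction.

117/361

Stage 1: N_ring = 18 + 2·20 = 58
Stage 1: 18(ω_s−ω_c) = −58(ω_r−ω_c),  ω_r=0, ω_s=1
Stage 1: 18(1−ω_c) = −58(0−ω_c)  ⇒  76ω_c = 18  ⇒  ω_c = 9/38
  ⇒ ω_c¹/ω_s¹ = 9/38
Stage 2: N_ring = 28 + 2·24 = 76
Stage 2: 28(ω_s−ω_c) = −76(ω_r−ω_c),  ω_s=0, ω_c=1
Stage 2: ω_r = 1 − (28/76)(0−1) = 26/19
  ⇒ ω_r²/ω_c² = 26/19
Coupling ω_c² = ω_c¹ ⇒ overall = 9/38 × 26/19 = 117/361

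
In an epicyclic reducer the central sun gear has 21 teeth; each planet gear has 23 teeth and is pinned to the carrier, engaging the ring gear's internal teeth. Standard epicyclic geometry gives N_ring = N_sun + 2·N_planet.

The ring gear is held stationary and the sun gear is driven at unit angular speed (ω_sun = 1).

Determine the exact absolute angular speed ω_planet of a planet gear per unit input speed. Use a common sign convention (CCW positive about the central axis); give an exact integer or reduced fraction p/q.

N_ring = 21 + 2·23 = 67
21(ω_s−ω_c) = −67(ω_r−ω_c),  ω_r=0, ω_s=1
21(1−ω_c) = −67(0−ω_c)  ⇒  88ω_c = 21  ⇒  ω_c = 21/88
sun–planet: 21·(1−21/88) = −23·(ω_p−ω_c)  ⇒  ω_p−ω_c = −(21/23)·(67/88) = -1407/2024
ω_p = 21/88 − 1407/2024 = -21/46

-21/46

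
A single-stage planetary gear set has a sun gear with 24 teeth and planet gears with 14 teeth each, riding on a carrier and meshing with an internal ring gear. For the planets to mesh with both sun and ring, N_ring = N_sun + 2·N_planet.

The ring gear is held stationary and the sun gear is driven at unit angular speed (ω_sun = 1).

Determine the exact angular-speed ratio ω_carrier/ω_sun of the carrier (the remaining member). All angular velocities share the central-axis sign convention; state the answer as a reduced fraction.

6/19

N_ring = 24 + 2·14 = 52
24(ω_s−ω_c) = −52(ω_r−ω_c),  ω_r=0, ω_s=1
24(1−ω_c) = −52(0−ω_c)  ⇒  76ω_c = 24  ⇒  ω_c = 6/19
ω_c/ω_s = 6/19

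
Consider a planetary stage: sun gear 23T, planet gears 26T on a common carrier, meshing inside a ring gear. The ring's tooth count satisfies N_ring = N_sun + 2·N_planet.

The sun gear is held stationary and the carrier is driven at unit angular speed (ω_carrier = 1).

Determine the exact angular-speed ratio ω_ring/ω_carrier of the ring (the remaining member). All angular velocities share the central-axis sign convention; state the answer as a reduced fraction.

98/75

N_ring = 23 + 2·26 = 75
23(ω_s−ω_c) = −75(ω_r−ω_c),  ω_s=0, ω_c=1
ω_r = 1 − (23/75)(0−1) = 98/75
ω_r/ω_c = 98/75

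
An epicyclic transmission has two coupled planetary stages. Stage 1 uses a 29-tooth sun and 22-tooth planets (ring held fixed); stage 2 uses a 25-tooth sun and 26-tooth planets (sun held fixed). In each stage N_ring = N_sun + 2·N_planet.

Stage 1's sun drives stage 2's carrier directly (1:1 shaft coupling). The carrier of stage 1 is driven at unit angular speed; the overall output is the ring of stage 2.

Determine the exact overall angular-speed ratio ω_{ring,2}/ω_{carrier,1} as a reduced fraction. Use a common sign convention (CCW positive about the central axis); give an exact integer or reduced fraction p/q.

10404/2233

Stage 1: N_ring = 29 + 2·22 = 73
Stage 1: 29(ω_s−ω_c) = −73(ω_r−ω_c),  ω_r=0, ω_c=1
Stage 1: ω_s = 1 − (73/29)(0−1) = 102/29
  ⇒ ω_s¹/ω_c¹ = 102/29
Stage 2: N_ring = 25 + 2·26 = 77
Stage 2: 25(ω_s−ω_c) = −77(ω_r−ω_c),  ω_s=0, ω_c=1
Stage 2: ω_r = 1 − (25/77)(0−1) = 102/77
  ⇒ ω_r²/ω_c² = 102/77
Coupling ω_c² = ω_s¹ ⇒ overall = 102/29 × 102/77 = 10404/2233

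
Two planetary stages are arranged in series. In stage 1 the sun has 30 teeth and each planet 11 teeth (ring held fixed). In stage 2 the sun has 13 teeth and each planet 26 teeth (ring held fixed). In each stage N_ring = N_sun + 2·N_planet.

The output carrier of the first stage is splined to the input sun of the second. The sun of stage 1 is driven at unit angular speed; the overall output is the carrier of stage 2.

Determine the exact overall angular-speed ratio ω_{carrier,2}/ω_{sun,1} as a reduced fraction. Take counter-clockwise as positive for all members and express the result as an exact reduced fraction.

5/82

Stage 1: N_ring = 30 + 2·11 = 52
Stage 1: 30(ω_s−ω_c) = −52(ω_r−ω_c),  ω_r=0, ω_s=1
Stage 1: 30(1−ω_c) = −52(0−ω_c)  ⇒  82ω_c = 30  ⇒  ω_c = 15/41
  ⇒ ω_c¹/ω_s¹ = 15/41
Stage 2: N_ring = 13 + 2·26 = 65
Stage 2: 13(ω_s−ω_c) = −65(ω_r−ω_c),  ω_r=0, ω_s=1
Stage 2: 13(1−ω_c) = −65(0−ω_c)  ⇒  78ω_c = 13  ⇒  ω_c = 1/6
  ⇒ ω_c²/ω_s² = 1/6
Coupling ω_s² = ω_c¹ ⇒ overall = 15/41 × 1/6 = 5/82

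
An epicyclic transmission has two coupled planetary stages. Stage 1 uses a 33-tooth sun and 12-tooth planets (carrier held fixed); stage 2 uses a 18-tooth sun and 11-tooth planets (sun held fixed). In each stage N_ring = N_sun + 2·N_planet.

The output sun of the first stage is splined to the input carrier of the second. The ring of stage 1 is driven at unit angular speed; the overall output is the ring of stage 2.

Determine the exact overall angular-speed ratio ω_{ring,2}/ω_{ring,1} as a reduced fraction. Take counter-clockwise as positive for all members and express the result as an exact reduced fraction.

Stage 1: N_ring = 33 + 2·12 = 57
Stage 1: 33(ω_s−ω_c) = −57(ω_r−ω_c),  ω_c=0, ω_r=1
Stage 1: ω_s = 0 − (57/33)(1−0) = -19/11
  ⇒ ω_s¹/ω_r¹ = -19/11
Stage 2: N_ring = 18 + 2·11 = 40
Stage 2: 18(ω_s−ω_c) = −40(ω_r−ω_c),  ω_s=0, ω_c=1
Stage 2: ω_r = 1 − (18/40)(0−1) = 29/20
  ⇒ ω_r²/ω_c² = 29/20
Coupling ω_c² = ω_s¹ ⇒ overall = -19/11 × 29/20 = -551/220

-551/220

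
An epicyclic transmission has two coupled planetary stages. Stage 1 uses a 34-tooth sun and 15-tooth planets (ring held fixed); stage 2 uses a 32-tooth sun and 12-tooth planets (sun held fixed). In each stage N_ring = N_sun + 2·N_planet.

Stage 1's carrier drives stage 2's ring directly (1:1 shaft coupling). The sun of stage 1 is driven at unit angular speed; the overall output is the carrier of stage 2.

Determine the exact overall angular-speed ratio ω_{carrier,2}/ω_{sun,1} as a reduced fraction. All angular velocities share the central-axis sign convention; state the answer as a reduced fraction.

Stage 1: N_ring = 34 + 2·15 = 64
Stage 1: 34(ω_s−ω_c) = −64(ω_r−ω_c),  ω_r=0, ω_s=1
Stage 1: 34(1−ω_c) = −64(0−ω_c)  ⇒  98ω_c = 34  ⇒  ω_c = 17/49
  ⇒ ω_c¹/ω_s¹ = 17/49
Stage 2: N_ring = 32 + 2·12 = 56
Stage 2: 32(ω_s−ω_c) = −56(ω_r−ω_c),  ω_s=0, ω_r=1
Stage 2: 32(0−ω_c) = −56(1−ω_c)  ⇒  88ω_c = 56  ⇒  ω_c = 7/11
  ⇒ ω_c²/ω_r² = 7/11
Coupling ω_r² = ω_c¹ ⇒ overall = 17/49 × 7/11 = 17/77

17/77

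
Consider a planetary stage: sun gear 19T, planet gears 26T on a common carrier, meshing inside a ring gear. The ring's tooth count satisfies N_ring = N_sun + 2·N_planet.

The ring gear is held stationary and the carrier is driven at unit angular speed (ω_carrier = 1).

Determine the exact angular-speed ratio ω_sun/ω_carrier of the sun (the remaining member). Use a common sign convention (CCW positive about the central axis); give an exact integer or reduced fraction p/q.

90/19

N_ring = 19 + 2·26 = 71
19(ω_s−ω_c) = −71(ω_r−ω_c),  ω_r=0, ω_c=1
ω_s = 1 − (71/19)(0−1) = 90/19
ω_s/ω_c = 90/19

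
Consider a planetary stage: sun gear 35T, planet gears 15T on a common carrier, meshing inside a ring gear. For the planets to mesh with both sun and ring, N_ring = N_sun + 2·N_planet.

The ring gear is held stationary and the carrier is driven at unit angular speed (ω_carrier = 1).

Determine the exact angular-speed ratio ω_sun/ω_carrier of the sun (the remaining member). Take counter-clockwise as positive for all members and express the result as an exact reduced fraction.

N_ring = 35 + 2·15 = 65
35(ω_s−ω_c) = −65(ω_r−ω_c),  ω_r=0, ω_c=1
ω_s = 1 − (65/35)(0−1) = 20/7
ω_s/ω_c = 20/7

20/7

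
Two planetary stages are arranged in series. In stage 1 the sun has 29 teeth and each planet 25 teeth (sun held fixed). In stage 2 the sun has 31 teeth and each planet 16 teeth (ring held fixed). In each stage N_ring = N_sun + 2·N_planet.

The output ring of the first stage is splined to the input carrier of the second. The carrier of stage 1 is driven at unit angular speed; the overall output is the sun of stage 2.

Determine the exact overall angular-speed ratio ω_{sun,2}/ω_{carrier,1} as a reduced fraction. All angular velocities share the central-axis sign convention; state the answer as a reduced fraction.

10152/2449

Stage 1: N_ring = 29 + 2·25 = 79
Stage 1: 29(ω_s−ω_c) = −79(ω_r−ω_c),  ω_s=0, ω_c=1
Stage 1: ω_r = 1 − (29/79)(0−1) = 108/79
  ⇒ ω_r¹/ω_c¹ = 108/79
Stage 2: N_ring = 31 + 2·16 = 63
Stage 2: 31(ω_s−ω_c) = −63(ω_r−ω_c),  ω_r=0, ω_c=1
Stage 2: ω_s = 1 − (63/31)(0−1) = 94/31
  ⇒ ω_s²/ω_c² = 94/31
Coupling ω_c² = ω_r¹ ⇒ overall = 108/79 × 94/31 = 10152/2449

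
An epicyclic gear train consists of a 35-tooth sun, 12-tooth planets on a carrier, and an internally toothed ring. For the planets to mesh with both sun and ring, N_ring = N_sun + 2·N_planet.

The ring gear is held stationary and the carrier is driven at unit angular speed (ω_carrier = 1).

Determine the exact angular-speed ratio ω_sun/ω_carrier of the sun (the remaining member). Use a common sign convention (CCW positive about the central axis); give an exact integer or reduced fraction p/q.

N_ring = 35 + 2·12 = 59
35(ω_s−ω_c) = −59(ω_r−ω_c),  ω_r=0, ω_c=1
ω_s = 1 − (59/35)(0−1) = 94/35
ω_s/ω_c = 94/35

94/35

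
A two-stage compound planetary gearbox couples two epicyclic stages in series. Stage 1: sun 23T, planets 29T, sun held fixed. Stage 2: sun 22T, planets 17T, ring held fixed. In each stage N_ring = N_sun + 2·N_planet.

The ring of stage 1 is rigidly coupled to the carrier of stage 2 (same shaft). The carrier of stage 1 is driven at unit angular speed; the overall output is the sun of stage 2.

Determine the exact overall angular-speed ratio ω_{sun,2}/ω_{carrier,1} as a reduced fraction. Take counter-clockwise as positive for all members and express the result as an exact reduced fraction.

1352/297

Stage 1: N_ring = 23 + 2·29 = 81
Stage 1: 23(ω_s−ω_c) = −81(ω_r−ω_c),  ω_s=0, ω_c=1
Stage 1: ω_r = 1 − (23/81)(0−1) = 104/81
  ⇒ ω_r¹/ω_c¹ = 104/81
Stage 2: N_ring = 22 + 2·17 = 56
Stage 2: 22(ω_s−ω_c) = −56(ω_r−ω_c),  ω_r=0, ω_c=1
Stage 2: ω_s = 1 − (56/22)(0−1) = 39/11
  ⇒ ω_s²/ω_c² = 39/11
Coupling ω_c² = ω_r¹ ⇒ overall = 104/81 × 39/11 = 1352/297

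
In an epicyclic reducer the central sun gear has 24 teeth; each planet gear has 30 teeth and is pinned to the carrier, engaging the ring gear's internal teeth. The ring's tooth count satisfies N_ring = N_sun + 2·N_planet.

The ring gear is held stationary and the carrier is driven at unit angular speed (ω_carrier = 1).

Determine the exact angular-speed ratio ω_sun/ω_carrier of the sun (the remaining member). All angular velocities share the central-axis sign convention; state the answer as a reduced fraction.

N_ring = 24 + 2·30 = 84
24(ω_s−ω_c) = −84(ω_r−ω_c),  ω_r=0, ω_c=1
ω_s = 1 − (84/24)(0−1) = 9/2
ω_s/ω_c = 9/2

9/2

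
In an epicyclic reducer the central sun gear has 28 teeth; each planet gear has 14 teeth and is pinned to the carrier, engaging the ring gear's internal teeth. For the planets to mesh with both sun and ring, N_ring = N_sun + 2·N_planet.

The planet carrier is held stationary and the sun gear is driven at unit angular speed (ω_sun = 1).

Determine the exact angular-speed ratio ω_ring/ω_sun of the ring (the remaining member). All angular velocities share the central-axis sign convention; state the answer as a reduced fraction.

-1/2

N_ring = 28 + 2·14 = 56
28(ω_s−ω_c) = −56(ω_r−ω_c),  ω_c=0, ω_s=1
ω_r = 0 − (28/56)(1−0) = -1/2
ω_r/ω_s = -1/2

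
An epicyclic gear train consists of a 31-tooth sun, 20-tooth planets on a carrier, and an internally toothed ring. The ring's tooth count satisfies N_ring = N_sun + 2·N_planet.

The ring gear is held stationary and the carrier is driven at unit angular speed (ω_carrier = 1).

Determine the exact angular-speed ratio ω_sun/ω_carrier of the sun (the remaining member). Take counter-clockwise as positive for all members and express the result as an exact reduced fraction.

N_ring = 31 + 2·20 = 71
31(ω_s−ω_c) = −71(ω_r−ω_c),  ω_r=0, ω_c=1
ω_s = 1 − (71/31)(0−1) = 102/31
ω_s/ω_c = 102/31

102/31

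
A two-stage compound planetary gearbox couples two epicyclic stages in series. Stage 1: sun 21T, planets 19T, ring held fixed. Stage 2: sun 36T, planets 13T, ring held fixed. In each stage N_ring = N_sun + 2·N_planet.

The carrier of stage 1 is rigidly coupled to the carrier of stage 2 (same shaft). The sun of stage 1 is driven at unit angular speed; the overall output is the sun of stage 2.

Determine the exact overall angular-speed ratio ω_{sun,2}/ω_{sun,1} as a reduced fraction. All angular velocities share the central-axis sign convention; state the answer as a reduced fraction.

343/480

Stage 1: N_ring = 21 + 2·19 = 59
Stage 1: 21(ω_s−ω_c) = −59(ω_r−ω_c),  ω_r=0, ω_s=1
Stage 1: 21(1−ω_c) = −59(0−ω_c)  ⇒  80ω_c = 21  ⇒  ω_c = 21/80
  ⇒ ω_c¹/ω_s¹ = 21/80
Stage 2: N_ring = 36 + 2·13 = 62
Stage 2: 36(ω_s−ω_c) = −62(ω_r−ω_c),  ω_r=0, ω_c=1
Stage 2: ω_s = 1 − (62/36)(0−1) = 49/18
  ⇒ ω_s²/ω_c² = 49/18
Coupling ω_c² = ω_c¹ ⇒ overall = 21/80 × 49/18 = 343/480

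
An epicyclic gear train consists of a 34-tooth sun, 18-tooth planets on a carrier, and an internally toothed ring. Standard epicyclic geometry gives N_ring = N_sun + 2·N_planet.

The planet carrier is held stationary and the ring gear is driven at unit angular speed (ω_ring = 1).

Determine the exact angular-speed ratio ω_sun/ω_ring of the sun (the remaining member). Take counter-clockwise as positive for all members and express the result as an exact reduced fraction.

N_ring = 34 + 2·18 = 70
34(ω_s−ω_c) = −70(ω_r−ω_c),  ω_c=0, ω_r=1
ω_s = 0 − (70/34)(1−0) = -35/17
ω_s/ω_r = -35/17

-35/17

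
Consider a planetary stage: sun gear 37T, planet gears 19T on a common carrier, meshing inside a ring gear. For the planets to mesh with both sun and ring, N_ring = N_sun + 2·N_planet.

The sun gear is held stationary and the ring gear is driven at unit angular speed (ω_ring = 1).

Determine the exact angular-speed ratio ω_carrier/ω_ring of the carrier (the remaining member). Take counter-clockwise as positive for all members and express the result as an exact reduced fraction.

75/112

N_ring = 37 + 2·19 = 75
37(ω_s−ω_c) = −75(ω_r−ω_c),  ω_s=0, ω_r=1
37(0−ω_c) = −75(1−ω_c)  ⇒  112ω_c = 75  ⇒  ω_c = 75/112
ω_c/ω_r = 75/112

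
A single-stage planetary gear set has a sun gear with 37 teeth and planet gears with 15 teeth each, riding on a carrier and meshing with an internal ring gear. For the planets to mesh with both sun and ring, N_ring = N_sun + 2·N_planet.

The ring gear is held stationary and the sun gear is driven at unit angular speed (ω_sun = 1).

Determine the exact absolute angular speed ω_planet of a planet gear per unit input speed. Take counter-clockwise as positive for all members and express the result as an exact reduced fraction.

-37/30

N_ring = 37 + 2·15 = 67
37(ω_s−ω_c) = −67(ω_r−ω_c),  ω_r=0, ω_s=1
37(1−ω_c) = −67(0−ω_c)  ⇒  104ω_c = 37  ⇒  ω_c = 37/104
sun–planet: 37·(1−37/104) = −15·(ω_p−ω_c)  ⇒  ω_p−ω_c = −(37/15)·(67/104) = -2479/1560
ω_p = 37/104 − 2479/1560 = -37/30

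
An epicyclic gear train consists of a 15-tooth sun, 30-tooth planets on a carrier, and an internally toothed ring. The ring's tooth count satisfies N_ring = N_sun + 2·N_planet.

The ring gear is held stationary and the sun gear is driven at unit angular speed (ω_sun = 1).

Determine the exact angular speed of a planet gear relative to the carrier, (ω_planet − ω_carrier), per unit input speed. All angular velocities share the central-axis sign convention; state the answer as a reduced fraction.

N_ring = 15 + 2·30 = 75
15(ω_s−ω_c) = −75(ω_r−ω_c),  ω_r=0, ω_s=1
15(1−ω_c) = −75(0−ω_c)  ⇒  90ω_c = 15  ⇒  ω_c = 1/6
sun–planet: 15·(1−1/6) = −30·(ω_p−ω_c)  ⇒  ω_p−ω_c = −(15/30)·(5/6) = -5/12

-5/12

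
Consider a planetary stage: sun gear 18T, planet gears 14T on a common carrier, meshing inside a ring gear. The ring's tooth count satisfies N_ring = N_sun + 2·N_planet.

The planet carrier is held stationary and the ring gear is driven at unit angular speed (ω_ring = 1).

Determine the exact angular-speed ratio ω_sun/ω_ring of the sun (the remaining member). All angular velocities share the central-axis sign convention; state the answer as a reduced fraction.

N_ring = 18 + 2·14 = 46
18(ω_s−ω_c) = −46(ω_r−ω_c),  ω_c=0, ω_r=1
ω_s = 0 − (46/18)(1−0) = -23/9
ω_s/ω_r = -23/9

-23/9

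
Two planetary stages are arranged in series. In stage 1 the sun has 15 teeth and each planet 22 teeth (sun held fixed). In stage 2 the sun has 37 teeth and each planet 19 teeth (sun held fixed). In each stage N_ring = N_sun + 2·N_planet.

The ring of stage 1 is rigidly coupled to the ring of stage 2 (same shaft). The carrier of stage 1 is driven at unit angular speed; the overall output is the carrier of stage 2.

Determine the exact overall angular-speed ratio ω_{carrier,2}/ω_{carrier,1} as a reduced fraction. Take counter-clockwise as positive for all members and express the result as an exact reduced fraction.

2775/3304

Stage 1: N_ring = 15 + 2·22 = 59
Stage 1: 15(ω_s−ω_c) = −59(ω_r−ω_c),  ω_s=0, ω_c=1
Stage 1: ω_r = 1 − (15/59)(0−1) = 74/59
  ⇒ ω_r¹/ω_c¹ = 74/59
Stage 2: N_ring = 37 + 2·19 = 75
Stage 2: 37(ω_s−ω_c) = −75(ω_r−ω_c),  ω_s=0, ω_r=1
Stage 2: 37(0−ω_c) = −75(1−ω_c)  ⇒  112ω_c = 75  ⇒  ω_c = 75/112
  ⇒ ω_c²/ω_r² = 75/112
Coupling ω_r² = ω_r¹ ⇒ overall = 74/59 × 75/112 = 2775/3304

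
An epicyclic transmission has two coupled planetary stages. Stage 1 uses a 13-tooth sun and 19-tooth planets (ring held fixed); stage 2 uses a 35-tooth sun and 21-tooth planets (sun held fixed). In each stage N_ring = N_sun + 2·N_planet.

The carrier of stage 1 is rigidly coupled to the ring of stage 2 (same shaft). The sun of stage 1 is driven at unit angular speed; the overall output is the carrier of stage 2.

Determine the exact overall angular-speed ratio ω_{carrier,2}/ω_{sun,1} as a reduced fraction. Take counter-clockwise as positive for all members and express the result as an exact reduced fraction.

Stage 1: N_ring = 13 + 2·19 = 51
Stage 1: 13(ω_s−ω_c) = −51(ω_r−ω_c),  ω_r=0, ω_s=1
Stage 1: 13(1−ω_c) = −51(0−ω_c)  ⇒  64ω_c = 13  ⇒  ω_c = 13/64
  ⇒ ω_c¹/ω_s¹ = 13/64
Stage 2: N_ring = 35 + 2·21 = 77
Stage 2: 35(ω_s−ω_c) = −77(ω_r−ω_c),  ω_s=0, ω_r=1
Stage 2: 35(0−ω_c) = −77(1−ω_c)  ⇒  112ω_c = 77  ⇒  ω_c = 11/16
  ⇒ ω_c²/ω_r² = 11/16
Coupling ω_r² = ω_c¹ ⇒ overall = 13/64 × 11/16 = 143/1024

143/1024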